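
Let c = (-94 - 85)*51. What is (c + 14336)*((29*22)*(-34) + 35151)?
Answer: 70081013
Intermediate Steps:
c = -9129 (c = -179*51 = -9129)
(c + 14336)*((29*22)*(-34) + 35151) = (-9129 + 14336)*((29*22)*(-34) + 35151) = 5207*(638*(-34) + 35151) = 5207*(-21692 + 35151) = 5207*13459 = 70081013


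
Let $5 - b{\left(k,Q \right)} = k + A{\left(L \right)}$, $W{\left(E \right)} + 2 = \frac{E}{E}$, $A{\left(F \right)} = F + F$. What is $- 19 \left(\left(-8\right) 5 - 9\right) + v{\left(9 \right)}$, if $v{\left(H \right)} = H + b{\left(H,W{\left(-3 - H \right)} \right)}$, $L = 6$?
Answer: $924$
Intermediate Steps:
$A{\left(F \right)} = 2 F$
$W{\left(E \right)} = -1$ ($W{\left(E \right)} = -2 + \frac{E}{E} = -2 + 1 = -1$)
$b{\left(k,Q \right)} = -7 - k$ ($b{\left(k,Q \right)} = 5 - \left(k + 2 \cdot 6\right) = 5 - \left(k + 12\right) = 5 - \left(12 + k\right) = -7 - k$)
$v{\left(H \right)} = -7$ ($v{\left(H \right)} = H - \left(7 + H\right) = -7$)
$- 19 \left(\left(-8\right) 5 - 9\right) + v{\left(9 \right)} = - 19 \left(\left(-8\right) 5 - 9\right) - 7 = - 19 \left(-40 - 9\right) - 7 = \left(-19\right) \left(-49\right) - 7 = 931 - 7 = 924$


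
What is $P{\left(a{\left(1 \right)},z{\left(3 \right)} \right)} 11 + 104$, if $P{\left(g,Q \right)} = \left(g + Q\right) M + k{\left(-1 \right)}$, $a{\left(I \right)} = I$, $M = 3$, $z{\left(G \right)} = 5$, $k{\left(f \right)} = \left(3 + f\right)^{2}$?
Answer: $346$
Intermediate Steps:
$P{\left(g,Q \right)} = 4 + 3 Q + 3 g$ ($P{\left(g,Q \right)} = \left(g + Q\right) 3 + \left(3 - 1\right)^{2} = \left(Q + g\right) 3 + 2^{2} = \left(3 Q + 3 g\right) + 4 = 4 + 3 Q + 3 g$)
$P{\left(a{\left(1 \right)},z{\left(3 \right)} \right)} 11 + 104 = \left(4 + 3 \cdot 5 + 3 \cdot 1\right) 11 + 104 = \left(4 + 15 + 3\right) 11 + 104 = 22 \cdot 11 + 104 = 242 + 104 = 346$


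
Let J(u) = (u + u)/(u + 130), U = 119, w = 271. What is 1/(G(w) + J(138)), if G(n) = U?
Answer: 67/8042 ≈ 0.0083313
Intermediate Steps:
G(n) = 119
J(u) = 2*u/(130 + u) (J(u) = (2*u)/(130 + u) = 2*u/(130 + u))
1/(G(w) + J(138)) = 1/(119 + 2*138/(130 + 138)) = 1/(119 + 2*138/268) = 1/(119 + 2*138*(1/268)) = 1/(119 + 69/67) = 1/(8042/67) = 67/8042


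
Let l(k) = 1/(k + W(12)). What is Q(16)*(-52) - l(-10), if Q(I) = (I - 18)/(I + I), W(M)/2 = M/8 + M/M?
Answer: 69/20 ≈ 3.4500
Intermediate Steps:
W(M) = 2 + M/4 (W(M) = 2*(M/8 + M/M) = 2*(M*(⅛) + 1) = 2*(M/8 + 1) = 2*(1 + M/8) = 2 + M/4)
Q(I) = (-18 + I)/(2*I) (Q(I) = (-18 + I)/((2*I)) = (-18 + I)*(1/(2*I)) = (-18 + I)/(2*I))
l(k) = 1/(5 + k) (l(k) = 1/(k + (2 + (¼)*12)) = 1/(k + (2 + 3)) = 1/(k + 5) = 1/(5 + k))
Q(16)*(-52) - l(-10) = ((½)*(-18 + 16)/16)*(-52) - 1/(5 - 10) = ((½)*(1/16)*(-2))*(-52) - 1/(-5) = -1/16*(-52) - 1*(-⅕) = 13/4 + ⅕ = 69/20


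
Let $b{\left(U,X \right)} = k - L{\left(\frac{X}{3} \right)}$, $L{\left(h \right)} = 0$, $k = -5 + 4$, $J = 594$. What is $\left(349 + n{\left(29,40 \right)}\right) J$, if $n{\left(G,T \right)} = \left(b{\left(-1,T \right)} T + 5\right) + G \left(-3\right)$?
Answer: $134838$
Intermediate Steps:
$k = -1$
$b{\left(U,X \right)} = -1$ ($b{\left(U,X \right)} = -1 - 0 = -1 + 0 = -1$)
$n{\left(G,T \right)} = 5 - T - 3 G$ ($n{\left(G,T \right)} = \left(- T + 5\right) + G \left(-3\right) = \left(5 - T\right) - 3 G = 5 - T - 3 G$)
$\left(349 + n{\left(29,40 \right)}\right) J = \left(349 - 122\right) 594 = 227 \cdot 594 = 134838$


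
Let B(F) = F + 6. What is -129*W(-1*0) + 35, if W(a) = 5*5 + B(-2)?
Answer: -3706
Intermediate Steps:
B(F) = 6 + F
W(a) = 29 (W(a) = 5*5 + (6 - 2) = 25 + 4 = 29)
-129*W(-1*0) + 35 = -129*29 + 35 = -3741 + 35 = -3706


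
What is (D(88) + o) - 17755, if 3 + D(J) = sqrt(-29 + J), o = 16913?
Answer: -845 + sqrt(59) ≈ -837.32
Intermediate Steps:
D(J) = -3 + sqrt(-29 + J)
(D(88) + o) - 17755 = ((-3 + sqrt(-29 + 88)) + 16913) - 17755 = ((-3 + sqrt(59)) + 16913) - 17755 = (16910 + sqrt(59)) - 17755 = -845 + sqrt(59)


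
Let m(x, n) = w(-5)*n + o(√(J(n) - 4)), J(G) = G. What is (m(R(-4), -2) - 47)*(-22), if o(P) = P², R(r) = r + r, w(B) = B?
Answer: 946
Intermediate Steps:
R(r) = 2*r
m(x, n) = -4 - 4*n (m(x, n) = -5*n + (√(n - 4))² = -5*n + (√(-4 + n))² = -5*n + (-4 + n) = -4 - 4*n)
(m(R(-4), -2) - 47)*(-22) = ((-4 - 4*(-2)) - 47)*(-22) = ((-4 + 8) - 47)*(-22) = (4 - 47)*(-22) = -43*(-22) = 946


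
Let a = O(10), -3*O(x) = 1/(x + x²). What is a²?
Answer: 1/108900 ≈ 9.1827e-6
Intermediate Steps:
O(x) = -1/(3*(x + x²))
a = -1/330 (a = -⅓/(10*(1 + 10)) = -⅓*⅒/11 = -⅓*⅒*1/11 = -1/330 ≈ -0.0030303)
a² = (-1/330)² = 1/108900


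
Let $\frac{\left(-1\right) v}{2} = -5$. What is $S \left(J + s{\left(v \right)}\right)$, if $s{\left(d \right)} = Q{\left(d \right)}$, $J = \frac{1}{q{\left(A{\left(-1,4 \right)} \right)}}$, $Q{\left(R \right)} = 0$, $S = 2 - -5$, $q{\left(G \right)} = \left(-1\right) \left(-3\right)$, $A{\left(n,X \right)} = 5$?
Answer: $\frac{7}{3} \approx 2.3333$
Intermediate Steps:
$q{\left(G \right)} = 3$
$S = 7$ ($S = 2 + 5 = 7$)
$v = 10$ ($v = \left(-2\right) \left(-5\right) = 10$)
$J = \frac{1}{3} \approx 0.33333$
$s{\left(d \right)} = 0$
$S \left(J + s{\left(v \right)}\right) = 7 \left(\frac{1}{3} + 0\right) = 7 \cdot \frac{1}{3} = \frac{7}{3}$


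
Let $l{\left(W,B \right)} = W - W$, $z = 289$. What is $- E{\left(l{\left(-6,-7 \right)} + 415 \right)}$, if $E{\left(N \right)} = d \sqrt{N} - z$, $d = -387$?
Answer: $289 + 387 \sqrt{415} \approx 8172.8$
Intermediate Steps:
$l{\left(W,B \right)} = 0$
$E{\left(N \right)} = -289 - 387 \sqrt{N}$ ($E{\left(N \right)} = - 387 \sqrt{N} - 289 = -289 - 387 \sqrt{N}$)
$- E{\left(l{\left(-6,-7 \right)} + 415 \right)} = - (-289 - 387 \sqrt{0 + 415}) = - (-289 - 387 \sqrt{415}) = 289 + 387 \sqrt{415}$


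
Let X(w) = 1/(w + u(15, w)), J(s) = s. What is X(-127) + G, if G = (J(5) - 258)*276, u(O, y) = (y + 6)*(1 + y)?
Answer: -1055729531/15119 ≈ -69828.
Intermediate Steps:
u(O, y) = (1 + y)*(6 + y) (u(O, y) = (6 + y)*(1 + y) = (1 + y)*(6 + y))
X(w) = 1/(6 + w² + 8*w) (X(w) = 1/(w + (6 + w² + 7*w)) = 1/(6 + w² + 8*w))
G = -69828 (G = (5 - 258)*276 = -253*276 = -69828)
X(-127) + G = 1/(6 + (-127)² + 8*(-127)) - 69828 = 1/(6 + 16129 - 1016) - 69828 = 1/15119 - 69828 = -1055729531/15119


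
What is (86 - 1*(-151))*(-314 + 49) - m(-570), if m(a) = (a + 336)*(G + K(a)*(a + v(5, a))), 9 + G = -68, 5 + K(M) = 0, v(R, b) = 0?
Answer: 586077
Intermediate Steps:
K(M) = -5 (K(M) = -5 + 0 = -5)
G = -77 (G = -9 - 68 = -77)
m(a) = (-77 - 5*a)*(336 + a) (m(a) = (a + 336)*(-77 - 5*(a + 0)) = (336 + a)*(-77 - 5*a) = (-77 - 5*a)*(336 + a))
(86 - 1*(-151))*(-314 + 49) - m(-570) = (86 - 1*(-151))*(-314 + 49) - (-25872 - 1757*(-570) - 5*(-570)²) = (86 + 151)*(-265) - (-25872 + 1001490 - 5*324900) = 237*(-265) - (-25872 + 1001490 - 1624500) = -62805 - 1*(-648882) = -62805 + 648882 = 586077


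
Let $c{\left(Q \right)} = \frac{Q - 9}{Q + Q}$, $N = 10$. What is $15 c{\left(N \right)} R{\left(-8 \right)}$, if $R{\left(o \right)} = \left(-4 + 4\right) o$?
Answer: $0$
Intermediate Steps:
$c{\left(Q \right)} = \frac{-9 + Q}{2 Q}$
$R{\left(o \right)} = 0$ ($R{\left(o \right)} = 0 o = 0$)
$15 c{\left(N \right)} R{\left(-8 \right)} = 15 \frac{-9 + 10}{2 \cdot 10} \cdot 0 = 15 \cdot \frac{1}{2} \cdot \frac{1}{10} \cdot 1 \cdot 0 = 15 \cdot \frac{1}{20} \cdot 0 = \frac{3}{4} \cdot 0 = 0$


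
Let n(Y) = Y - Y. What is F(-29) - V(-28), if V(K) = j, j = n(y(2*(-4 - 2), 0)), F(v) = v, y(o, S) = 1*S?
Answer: -29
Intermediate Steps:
y(o, S) = S
n(Y) = 0
j = 0
V(K) = 0
F(-29) - V(-28) = -29 - 1*0 = -29 + 0 = -29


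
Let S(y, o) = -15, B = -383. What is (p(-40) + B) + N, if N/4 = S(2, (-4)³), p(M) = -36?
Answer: -479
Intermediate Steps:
N = -60 (N = 4*(-15) = -60)
(p(-40) + B) + N = (-36 - 383) - 60 = -419 - 60 = -479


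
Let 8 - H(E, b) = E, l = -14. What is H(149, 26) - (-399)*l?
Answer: -5727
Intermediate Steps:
H(E, b) = 8 - E
H(149, 26) - (-399)*l = (8 - 1*149) - (-399)*(-14) = (8 - 149) - 1*5586 = -141 - 5586 = -5727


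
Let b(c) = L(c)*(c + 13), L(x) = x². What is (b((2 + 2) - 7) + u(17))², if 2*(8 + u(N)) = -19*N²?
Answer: 28376929/4 ≈ 7.0942e+6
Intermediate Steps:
u(N) = -8 - 19*N²/2 (u(N) = -8 + (-19*N²)/2 = -8 - 19*N²/2)
b(c) = c²*(13 + c) (b(c) = c²*(c + 13) = c²*(13 + c))
(b((2 + 2) - 7) + u(17))² = (((2 + 2) - 7)²*(13 + ((2 + 2) - 7)) + (-8 - 19/2*17²))² = ((4 - 7)²*(13 + (4 - 7)) + (-8 - 19/2*289))² = ((-3)²*(13 - 3) + (-8 - 5491/2))² = (9*10 - 5507/2)² = (90 - 5507/2)² = (-5327/2)² = 28376929/4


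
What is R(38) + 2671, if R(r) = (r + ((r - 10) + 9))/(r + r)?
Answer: 203071/76 ≈ 2672.0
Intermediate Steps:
R(r) = (-1 + 2*r)/(2*r) (R(r) = (r + ((-10 + r) + 9))/((2*r)) = (r + (-1 + r))*(1/(2*r)) = (-1 + 2*r)*(1/(2*r)) = (-1 + 2*r)/(2*r))
R(38) + 2671 = (-1/2 + 38)/38 + 2671 = (1/38)*(75/2) + 2671 = 75/76 + 2671 = 203071/76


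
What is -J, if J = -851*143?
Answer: 121693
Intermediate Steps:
J = -121693
-J = -1*(-121693) = 121693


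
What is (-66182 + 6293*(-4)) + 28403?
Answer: -62951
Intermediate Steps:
(-66182 + 6293*(-4)) + 28403 = (-66182 - 25172) + 28403 = -91354 + 28403 = -62951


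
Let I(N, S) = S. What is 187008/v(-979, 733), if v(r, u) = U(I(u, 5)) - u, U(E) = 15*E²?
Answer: -93504/179 ≈ -522.37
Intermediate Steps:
v(r, u) = 375 - u (v(r, u) = 15*5² - u = 15*25 - u = 375 - u)
187008/v(-979, 733) = 187008/(375 - 1*733) = 187008/(375 - 733) = 187008/(-358) = 187008*(-1/358) = -93504/179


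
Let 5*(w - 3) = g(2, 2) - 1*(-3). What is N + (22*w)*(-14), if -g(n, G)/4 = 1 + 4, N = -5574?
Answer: -27254/5 ≈ -5450.8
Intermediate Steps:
g(n, G) = -20 (g(n, G) = -4*(1 + 4) = -4*5 = -20)
w = -⅖ (w = 3 + (-20 - 1*(-3))/5 = 3 + (-20 + 3)/5 = 3 + (⅕)*(-17) = 3 - 17/5 = -⅖ ≈ -0.40000)
N + (22*w)*(-14) = -5574 + (22*(-⅖))*(-14) = -5574 - 44/5*(-14) = -5574 + 616/5 = -27254/5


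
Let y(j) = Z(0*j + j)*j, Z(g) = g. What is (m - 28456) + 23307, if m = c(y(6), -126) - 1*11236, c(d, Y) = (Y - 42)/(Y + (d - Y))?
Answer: -49169/3 ≈ -16390.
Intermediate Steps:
y(j) = j**2 (y(j) = (0*j + j)*j = (0 + j)*j = j*j = j**2)
c(d, Y) = (-42 + Y)/d
m = -33722/3 (m = (-42 - 126)/(6**2) - 1*11236 = -168/36 - 11236 = (1/36)*(-168) - 11236 = -14/3 - 11236 = -33722/3 ≈ -11241.)
(m - 28456) + 23307 = (-33722/3 - 28456) + 23307 = -119090/3 + 23307 = -49169/3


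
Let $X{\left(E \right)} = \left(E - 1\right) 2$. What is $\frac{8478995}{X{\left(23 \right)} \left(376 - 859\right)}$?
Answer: $- \frac{1211285}{3036} \approx -398.97$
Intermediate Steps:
$X{\left(E \right)} = -2 + 2 E$ ($X{\left(E \right)} = \left(-1 + E\right) 2 = -2 + 2 E$)
$\frac{8478995}{X{\left(23 \right)} \left(376 - 859\right)} = \frac{8478995}{\left(-2 + 2 \cdot 23\right) \left(376 - 859\right)} = \frac{8478995}{\left(-2 + 46\right) \left(376 - 859\right)} = \frac{8478995}{44 \left(-483\right)} = \frac{8478995}{-21252} = 8478995 \left(- \frac{1}{21252}\right) = - \frac{1211285}{3036}$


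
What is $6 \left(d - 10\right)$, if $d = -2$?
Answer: $-72$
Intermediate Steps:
$6 \left(d - 10\right) = 6 \left(-2 - 10\right) = 6 \left(-12\right) = -72$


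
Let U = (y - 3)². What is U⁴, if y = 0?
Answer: 6561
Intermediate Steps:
U = 9 (U = (0 - 3)² = (-3)² = 9)
U⁴ = 9⁴ = 6561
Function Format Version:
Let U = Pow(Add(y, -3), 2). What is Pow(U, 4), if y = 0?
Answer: 6561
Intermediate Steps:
U = 9 (U = Pow(Add(0, -3), 2) = Pow(-3, 2) = 9)
Pow(U, 4) = Pow(9, 4) = 6561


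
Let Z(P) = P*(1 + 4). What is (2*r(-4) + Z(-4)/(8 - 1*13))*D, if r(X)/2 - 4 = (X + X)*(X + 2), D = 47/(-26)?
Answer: -1974/13 ≈ -151.85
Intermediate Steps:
D = -47/26 (D = 47*(-1/26) = -47/26 ≈ -1.8077)
Z(P) = 5*P (Z(P) = P*5 = 5*P)
r(X) = 8 + 4*X*(2 + X) (r(X) = 8 + 2*((X + X)*(X + 2)) = 8 + 2*((2*X)*(2 + X)) = 8 + 2*(2*X*(2 + X)) = 8 + 4*X*(2 + X))
(2*r(-4) + Z(-4)/(8 - 1*13))*D = (2*(8 + 4*(-4)**2 + 8*(-4)) + (5*(-4))/(8 - 1*13))*(-47/26) = (2*(8 + 4*16 - 32) - 20/(8 - 13))*(-47/26) = (2*(8 + 64 - 32) - 20/(-5))*(-47/26) = (2*40 - 20*(-1/5))*(-47/26) = (80 + 4)*(-47/26) = 84*(-47/26) = -1974/13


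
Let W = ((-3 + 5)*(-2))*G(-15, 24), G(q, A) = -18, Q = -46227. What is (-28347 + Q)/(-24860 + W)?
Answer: 37287/12394 ≈ 3.0085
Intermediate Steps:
W = 72 (W = ((-3 + 5)*(-2))*(-18) = (2*(-2))*(-18) = -4*(-18) = 72)
(-28347 + Q)/(-24860 + W) = (-28347 - 46227)/(-24860 + 72) = -74574/(-24788) = -74574*(-1/24788) = 37287/12394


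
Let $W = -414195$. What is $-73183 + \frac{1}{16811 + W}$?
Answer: $- \frac{29081753273}{397384} \approx -73183.0$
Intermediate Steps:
$-73183 + \frac{1}{16811 + W} = -73183 + \frac{1}{16811 - 414195} = -73183 + \frac{1}{-397384} = -73183 - \frac{1}{397384} = - \frac{29081753273}{397384}$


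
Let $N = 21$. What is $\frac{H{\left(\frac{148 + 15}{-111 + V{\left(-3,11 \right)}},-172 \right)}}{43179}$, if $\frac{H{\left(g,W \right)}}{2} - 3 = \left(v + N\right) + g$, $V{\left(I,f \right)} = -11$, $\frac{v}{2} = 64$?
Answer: $\frac{6127}{877973} \approx 0.0069786$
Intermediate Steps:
$v = 128$ ($v = 2 \cdot 64 = 128$)
$H{\left(g,W \right)} = 304 + 2 g$ ($H{\left(g,W \right)} = 6 + 2 \left(\left(128 + 21\right) + g\right) = 6 + 2 \left(149 + g\right) = 6 + \left(298 + 2 g\right) = 304 + 2 g$)
$\frac{H{\left(\frac{148 + 15}{-111 + V{\left(-3,11 \right)}},-172 \right)}}{43179} = \frac{304 + 2 \frac{148 + 15}{-111 - 11}}{43179} = \left(304 + 2 \frac{163}{-122}\right) \frac{1}{43179} = \left(304 + 2 \cdot 163 \left(- \frac{1}{122}\right)\right) \frac{1}{43179} = \left(304 + 2 \left(- \frac{163}{122}\right)\right) \frac{1}{43179} = \left(304 - \frac{163}{61}\right) \frac{1}{43179} = \frac{18381}{61} \cdot \frac{1}{43179} = \frac{6127}{877973}$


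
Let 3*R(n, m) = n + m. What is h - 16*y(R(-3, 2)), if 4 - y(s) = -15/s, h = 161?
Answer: 817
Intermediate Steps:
R(n, m) = m/3 + n/3 (R(n, m) = (n + m)/3 = (m + n)/3 = m/3 + n/3)
y(s) = 4 + 15/s (y(s) = 4 - (-15)/s = 4 + 15/s)
h - 16*y(R(-3, 2)) = 161 - 16*(4 + 15/((⅓)*2 + (⅓)*(-3))) = 161 - 16*(4 + 15/(⅔ - 1)) = 161 - 16*(4 + 15/(-⅓)) = 161 - 16*(4 + 15*(-3)) = 161 - 16*(4 - 45) = 161 - 16*(-41) = 161 + 656 = 817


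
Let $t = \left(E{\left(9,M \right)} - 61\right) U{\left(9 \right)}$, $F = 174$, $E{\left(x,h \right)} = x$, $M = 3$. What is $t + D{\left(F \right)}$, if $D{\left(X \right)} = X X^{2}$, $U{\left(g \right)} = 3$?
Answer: $5267868$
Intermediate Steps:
$D{\left(X \right)} = X^{3}$
$t = -156$ ($t = \left(9 - 61\right) 3 = \left(-52\right) 3 = -156$)
$t + D{\left(F \right)} = -156 + 174^{3} = -156 + 5268024 = 5267868$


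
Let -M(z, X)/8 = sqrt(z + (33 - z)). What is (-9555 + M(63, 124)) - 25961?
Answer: -35516 - 8*sqrt(33) ≈ -35562.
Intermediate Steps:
M(z, X) = -8*sqrt(33) (M(z, X) = -8*sqrt(z + (33 - z)) = -8*sqrt(33))
(-9555 + M(63, 124)) - 25961 = (-9555 - 8*sqrt(33)) - 25961 = -35516 - 8*sqrt(33)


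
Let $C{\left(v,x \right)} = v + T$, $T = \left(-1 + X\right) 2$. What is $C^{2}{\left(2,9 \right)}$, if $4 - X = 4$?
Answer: $0$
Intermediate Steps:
$X = 0$ ($X = 4 - 4 = 0$)
$T = -2$ ($T = \left(-1 + 0\right) 2 = \left(-1\right) 2 = -2$)
$C{\left(v,x \right)} = -2 + v$ ($C{\left(v,x \right)} = v - 2 = -2 + v$)
$C^{2}{\left(2,9 \right)} = \left(-2 + 2\right)^{2} = 0^{2} = 0$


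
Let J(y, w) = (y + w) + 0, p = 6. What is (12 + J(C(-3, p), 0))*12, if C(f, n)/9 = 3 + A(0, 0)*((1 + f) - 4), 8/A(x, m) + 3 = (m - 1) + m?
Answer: 1764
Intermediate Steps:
A(x, m) = 8/(-4 + 2*m) (A(x, m) = 8/(-3 + ((m - 1) + m)) = 8/(-3 + ((-1 + m) + m)) = 8/(-3 + (-1 + 2*m)) = 8/(-4 + 2*m))
C(f, n) = 81 - 18*f (C(f, n) = 9*(3 + (4/(-2 + 0))*((1 + f) - 4)) = 9*(3 + (4/(-2))*(-3 + f)) = 9*(3 + (4*(-½))*(-3 + f)) = 9*(3 - 2*(-3 + f)) = 9*(3 + (6 - 2*f)) = 9*(9 - 2*f) = 81 - 18*f)
J(y, w) = w + y (J(y, w) = (w + y) + 0 = w + y)
(12 + J(C(-3, p), 0))*12 = (12 + (0 + (81 - 18*(-3))))*12 = (12 + (0 + (81 + 54)))*12 = (12 + (0 + 135))*12 = (12 + 135)*12 = 147*12 = 1764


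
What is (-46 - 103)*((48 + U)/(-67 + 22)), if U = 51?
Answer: 1639/5 ≈ 327.80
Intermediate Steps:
(-46 - 103)*((48 + U)/(-67 + 22)) = (-46 - 103)*((48 + 51)/(-67 + 22)) = -14751/(-45) = -14751*(-1)/45 = -149*(-11/5) = 1639/5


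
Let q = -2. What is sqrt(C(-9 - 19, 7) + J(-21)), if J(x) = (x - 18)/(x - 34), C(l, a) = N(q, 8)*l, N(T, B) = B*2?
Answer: I*sqrt(1353055)/55 ≈ 21.149*I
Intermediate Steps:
N(T, B) = 2*B
C(l, a) = 16*l (C(l, a) = (2*8)*l = 16*l)
J(x) = (-18 + x)/(-34 + x)
sqrt(C(-9 - 19, 7) + J(-21)) = sqrt(16*(-9 - 19) + (-18 - 21)/(-34 - 21)) = sqrt(16*(-28) - 39/(-55)) = sqrt(-448 - 1/55*(-39)) = sqrt(-448 + 39/55) = sqrt(-24601/55) = I*sqrt(1353055)/55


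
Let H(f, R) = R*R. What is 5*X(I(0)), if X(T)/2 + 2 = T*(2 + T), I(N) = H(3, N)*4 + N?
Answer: -20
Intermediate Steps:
H(f, R) = R²
I(N) = N + 4*N² (I(N) = N²*4 + N = 4*N² + N = N + 4*N²)
X(T) = -4 + 2*T*(2 + T) (X(T) = -4 + 2*(T*(2 + T)) = -4 + 2*T*(2 + T))
5*X(I(0)) = 5*(-4 + 2*(0*(1 + 4*0))² + 4*(0*(1 + 4*0))) = 5*(-4 + 2*(0*(1 + 0))² + 4*(0*(1 + 0))) = 5*(-4 + 2*(0*1)² + 4*(0*1)) = 5*(-4 + 2*0² + 4*0) = 5*(-4 + 2*0 + 0) = 5*(-4 + 0 + 0) = 5*(-4) = -20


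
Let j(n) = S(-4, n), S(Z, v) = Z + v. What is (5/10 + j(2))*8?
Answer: -12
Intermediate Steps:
j(n) = -4 + n
(5/10 + j(2))*8 = (5/10 + (-4 + 2))*8 = (5*(1/10) - 2)*8 = (1/2 - 2)*8 = -3/2*8 = -12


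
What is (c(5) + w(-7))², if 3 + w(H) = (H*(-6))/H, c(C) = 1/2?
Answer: 289/4 ≈ 72.250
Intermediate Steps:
c(C) = ½
w(H) = -9 (w(H) = -3 + (H*(-6))/H = -3 + (-6*H)/H = -3 - 6 = -9)
(c(5) + w(-7))² = (½ - 9)² = (-17/2)² = 289/4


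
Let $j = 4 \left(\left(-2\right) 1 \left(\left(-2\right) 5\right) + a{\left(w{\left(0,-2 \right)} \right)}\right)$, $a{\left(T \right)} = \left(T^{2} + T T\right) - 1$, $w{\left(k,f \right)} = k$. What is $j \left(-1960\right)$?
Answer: $-148960$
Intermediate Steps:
$a{\left(T \right)} = -1 + 2 T^{2}$ ($a{\left(T \right)} = \left(T^{2} + T^{2}\right) - 1 = 2 T^{2} - 1 = -1 + 2 T^{2}$)
$j = 76$ ($j = 4 \left(\left(-2\right) 1 \left(\left(-2\right) 5\right) - \left(1 - 2 \cdot 0^{2}\right)\right) = 4 \left(\left(-2\right) \left(-10\right) + \left(-1 + 2 \cdot 0\right)\right) = 4 \left(20 + \left(-1 + 0\right)\right) = 4 \left(20 - 1\right) = 4 \cdot 19 = 76$)
$j \left(-1960\right) = 76 \left(-1960\right) = -148960$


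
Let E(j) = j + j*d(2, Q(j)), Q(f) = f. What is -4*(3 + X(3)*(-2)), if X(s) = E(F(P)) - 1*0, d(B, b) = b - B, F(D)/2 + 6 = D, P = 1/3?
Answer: 9956/9 ≈ 1106.2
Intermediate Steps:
P = ⅓ ≈ 0.33333
F(D) = -12 + 2*D
E(j) = j + j*(-2 + j) (E(j) = j + j*(j - 1*2) = j + j*(j - 2) = j + j*(-2 + j))
X(s) = 1258/9 (X(s) = (-12 + 2*(⅓))*(-1 + (-12 + 2*(⅓))) - 1*0 = (-12 + ⅔)*(-1 + (-12 + ⅔)) + 0 = -34*(-1 - 34/3)/3 + 0 = -34/3*(-37/3) + 0 = 1258/9 + 0 = 1258/9)
-4*(3 + X(3)*(-2)) = -4*(3 + (1258/9)*(-2)) = -4*(3 - 2516/9) = -4*(-2489/9) = 9956/9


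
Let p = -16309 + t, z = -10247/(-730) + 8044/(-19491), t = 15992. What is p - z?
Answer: -64441979/194910 ≈ -330.62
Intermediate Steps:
z = 2655509/194910 (z = -10247*(-1/730) + 8044*(-1/19491) = 10247/730 - 8044/19491 = 2655509/194910 ≈ 13.624)
p = -317 (p = -16309 + 15992 = -317)
p - z = -317 - 1*2655509/194910 = -317 - 2655509/194910 = -64441979/194910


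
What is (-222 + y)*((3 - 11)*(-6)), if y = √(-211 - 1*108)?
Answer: -10656 + 48*I*√319 ≈ -10656.0 + 857.31*I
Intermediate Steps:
y = I*√319 (y = √(-211 - 108) = √(-319) = I*√319 ≈ 17.861*I)
(-222 + y)*((3 - 11)*(-6)) = (-222 + I*√319)*((3 - 11)*(-6)) = (-222 + I*√319)*(-8*(-6)) = (-222 + I*√319)*48 = -10656 + 48*I*√319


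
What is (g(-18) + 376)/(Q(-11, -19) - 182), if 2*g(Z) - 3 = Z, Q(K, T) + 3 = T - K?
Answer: -737/386 ≈ -1.9093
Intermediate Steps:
Q(K, T) = -3 + T - K (Q(K, T) = -3 + (T - K) = -3 + T - K)
g(Z) = 3/2 + Z/2
(g(-18) + 376)/(Q(-11, -19) - 182) = ((3/2 + (1/2)*(-18)) + 376)/((-3 - 19 - 1*(-11)) - 182) = ((3/2 - 9) + 376)/((-3 - 19 + 11) - 182) = (-15/2 + 376)/(-11 - 182) = (737/2)/(-193) = (737/2)*(-1/193) = -737/386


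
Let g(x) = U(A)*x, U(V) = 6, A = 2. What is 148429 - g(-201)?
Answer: 149635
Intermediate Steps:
g(x) = 6*x
148429 - g(-201) = 148429 - 6*(-201) = 148429 - 1*(-1206) = 148429 + 1206 = 149635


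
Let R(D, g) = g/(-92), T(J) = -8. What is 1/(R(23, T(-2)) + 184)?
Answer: 23/4234 ≈ 0.0054322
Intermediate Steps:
R(D, g) = -g/92 (R(D, g) = g*(-1/92) = -g/92)
1/(R(23, T(-2)) + 184) = 1/(-1/92*(-8) + 184) = 1/(2/23 + 184) = 1/(4234/23) = 23/4234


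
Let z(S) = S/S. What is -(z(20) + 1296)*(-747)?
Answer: 968859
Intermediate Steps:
z(S) = 1
-(z(20) + 1296)*(-747) = -(1 + 1296)*(-747) = -1297*(-747) = -1*(-968859) = 968859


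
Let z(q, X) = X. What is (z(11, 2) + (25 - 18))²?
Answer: 81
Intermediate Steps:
(z(11, 2) + (25 - 18))² = (2 + (25 - 18))² = (2 + 7)² = 9² = 81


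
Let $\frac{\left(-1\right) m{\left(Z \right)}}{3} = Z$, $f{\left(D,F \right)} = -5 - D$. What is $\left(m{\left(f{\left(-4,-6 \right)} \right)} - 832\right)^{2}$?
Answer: $687241$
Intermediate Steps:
$m{\left(Z \right)} = - 3 Z$
$\left(m{\left(f{\left(-4,-6 \right)} \right)} - 832\right)^{2} = \left(- 3 \left(-5 - -4\right) - 832\right)^{2} = \left(- 3 \left(-5 + 4\right) - 832\right)^{2} = \left(\left(-3\right) \left(-1\right) - 832\right)^{2} = \left(3 - 832\right)^{2} = \left(-829\right)^{2} = 687241$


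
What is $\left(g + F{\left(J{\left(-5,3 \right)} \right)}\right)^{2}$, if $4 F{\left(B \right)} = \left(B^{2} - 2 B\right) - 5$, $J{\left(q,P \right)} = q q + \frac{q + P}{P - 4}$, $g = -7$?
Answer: $\frac{103041}{4} \approx 25760.0$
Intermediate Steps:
$J{\left(q,P \right)} = q^{2} + \frac{P + q}{-4 + P}$
$F{\left(B \right)} = - \frac{5}{4} - \frac{B}{2} + \frac{B^{2}}{4}$ ($F{\left(B \right)} = \frac{\left(B^{2} - 2 B\right) - 5}{4} = \frac{-5 + B^{2} - 2 B}{4} = - \frac{5}{4} - \frac{B}{2} + \frac{B^{2}}{4}$)
$\left(g + F{\left(J{\left(-5,3 \right)} \right)}\right)^{2} = \left(-7 - \left(\frac{5}{4} - \frac{\frac{1}{\left(-4 + 3\right)^{2}} \left(3 - 5 - 4 \left(-5\right)^{2} + 3 \left(-5\right)^{2}\right)^{2}}{4} + \frac{3 - 5 - 4 \left(-5\right)^{2} + 3 \left(-5\right)^{2}}{2 \left(-4 + 3\right)}\right)\right)^{2} = \left(-7 - \left(\frac{5}{4} - \frac{\left(3 - 5 - 100 + 3 \cdot 25\right)^{2}}{4} + \frac{3 - 5 - 100 + 3 \cdot 25}{2 \left(-1\right)}\right)\right)^{2} = \left(-7 - \left(\frac{5}{4} - \frac{\left(3 - 5 - 100 + 75\right)^{2}}{4} + \frac{1}{2} \left(-1\right) \left(3 - 5 - 100 + 75\right)\right)\right)^{2} = \left(-7 - \left(\frac{5}{4} - \frac{729}{4} + \frac{1}{2} \left(-1\right) \left(-27\right)\right)\right)^{2} = \left(-7 - \left(\frac{59}{4} - \frac{729}{4}\right)\right)^{2} = \left(-7 - - \frac{335}{2}\right)^{2} = \left(-7 + \frac{335}{2}\right)^{2} = \left(\frac{321}{2}\right)^{2} = \frac{103041}{4}$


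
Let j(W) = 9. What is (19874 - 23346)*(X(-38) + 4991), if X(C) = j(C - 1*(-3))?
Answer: -17360000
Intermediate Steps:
X(C) = 9
(19874 - 23346)*(X(-38) + 4991) = (19874 - 23346)*(9 + 4991) = -3472*5000 = -17360000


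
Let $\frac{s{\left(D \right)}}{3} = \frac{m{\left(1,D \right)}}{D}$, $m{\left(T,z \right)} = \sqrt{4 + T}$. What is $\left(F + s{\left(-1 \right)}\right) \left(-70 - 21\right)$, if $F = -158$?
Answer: $14378 + 273 \sqrt{5} \approx 14988.0$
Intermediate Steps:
$s{\left(D \right)} = \frac{3 \sqrt{5}}{D}$ ($s{\left(D \right)} = 3 \frac{\sqrt{4 + 1}}{D} = 3 \frac{\sqrt{5}}{D} = \frac{3 \sqrt{5}}{D}$)
$\left(F + s{\left(-1 \right)}\right) \left(-70 - 21\right) = \left(-158 + \frac{3 \sqrt{5}}{-1}\right) \left(-70 - 21\right) = \left(-158 + 3 \sqrt{5} \left(-1\right)\right) \left(-70 - 21\right) = \left(-158 - 3 \sqrt{5}\right) \left(-91\right) = 14378 + 273 \sqrt{5}$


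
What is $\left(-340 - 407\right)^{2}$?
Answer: $558009$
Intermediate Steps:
$\left(-340 - 407\right)^{2} = \left(-747\right)^{2} = 558009$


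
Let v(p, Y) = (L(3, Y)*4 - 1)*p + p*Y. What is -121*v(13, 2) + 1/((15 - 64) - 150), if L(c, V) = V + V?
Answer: -5321460/199 ≈ -26741.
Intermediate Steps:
L(c, V) = 2*V
v(p, Y) = Y*p + p*(-1 + 8*Y) (v(p, Y) = ((2*Y)*4 - 1)*p + p*Y = (8*Y - 1)*p + Y*p = (-1 + 8*Y)*p + Y*p = p*(-1 + 8*Y) + Y*p = Y*p + p*(-1 + 8*Y))
-121*v(13, 2) + 1/((15 - 64) - 150) = -1573*(-1 + 9*2) + 1/((15 - 64) - 150) = -1573*(-1 + 18) + 1/(-49 - 150) = -1573*17 + 1/(-199) = -121*221 - 1/199 = -26741 - 1/199 = -5321460/199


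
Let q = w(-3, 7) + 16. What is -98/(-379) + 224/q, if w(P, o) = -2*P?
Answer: 43526/4169 ≈ 10.440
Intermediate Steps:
q = 22 (q = -2*(-3) + 16 = 6 + 16 = 22)
-98/(-379) + 224/q = -98/(-379) + 224/22 = -98*(-1/379) + 224*(1/22) = 98/379 + 112/11 = 43526/4169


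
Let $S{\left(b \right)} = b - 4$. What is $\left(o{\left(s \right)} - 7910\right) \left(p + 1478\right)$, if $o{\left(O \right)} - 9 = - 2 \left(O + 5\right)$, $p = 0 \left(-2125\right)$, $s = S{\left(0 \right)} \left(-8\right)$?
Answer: $-11787050$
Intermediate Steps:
$S{\left(b \right)} = -4 + b$
$s = 32$ ($s = \left(-4 + 0\right) \left(-8\right) = \left(-4\right) \left(-8\right) = 32$)
$p = 0$
$o{\left(O \right)} = -1 - 2 O$ ($o{\left(O \right)} = 9 - 2 \left(O + 5\right) = 9 - 2 \left(5 + O\right) = 9 - \left(10 + 2 O\right) = -1 - 2 O$)
$\left(o{\left(s \right)} - 7910\right) \left(p + 1478\right) = \left(\left(-1 - 64\right) - 7910\right) \left(0 + 1478\right) = \left(\left(-1 - 64\right) - 7910\right) 1478 = \left(-65 - 7910\right) 1478 = \left(-7975\right) 1478 = -11787050$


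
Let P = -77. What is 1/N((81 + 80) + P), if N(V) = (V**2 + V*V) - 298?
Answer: 1/13814 ≈ 7.2390e-5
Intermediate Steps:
N(V) = -298 + 2*V**2 (N(V) = (V**2 + V**2) - 298 = 2*V**2 - 298 = -298 + 2*V**2)
1/N((81 + 80) + P) = 1/(-298 + 2*((81 + 80) - 77)**2) = 1/(-298 + 2*(161 - 77)**2) = 1/(-298 + 2*84**2) = 1/(-298 + 2*7056) = 1/(-298 + 14112) = 1/13814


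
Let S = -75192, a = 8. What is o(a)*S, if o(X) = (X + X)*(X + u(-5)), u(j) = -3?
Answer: -6015360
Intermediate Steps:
o(X) = 2*X*(-3 + X) (o(X) = (X + X)*(X - 3) = (2*X)*(-3 + X) = 2*X*(-3 + X))
o(a)*S = (2*8*(-3 + 8))*(-75192) = (2*8*5)*(-75192) = 80*(-75192) = -6015360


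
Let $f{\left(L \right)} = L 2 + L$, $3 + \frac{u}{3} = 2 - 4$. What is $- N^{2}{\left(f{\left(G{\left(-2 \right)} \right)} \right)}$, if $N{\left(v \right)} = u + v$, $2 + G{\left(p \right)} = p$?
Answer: $-729$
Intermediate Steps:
$G{\left(p \right)} = -2 + p$
$u = -15$ ($u = -9 + 3 \left(2 - 4\right) = -9 + 3 \left(-2\right) = -9 - 6 = -15$)
$f{\left(L \right)} = 3 L$ ($f{\left(L \right)} = 2 L + L = 3 L$)
$N{\left(v \right)} = -15 + v$
$- N^{2}{\left(f{\left(G{\left(-2 \right)} \right)} \right)} = - \left(-15 + 3 \left(-2 - 2\right)\right)^{2} = - \left(-15 + 3 \left(-4\right)\right)^{2} = - \left(-15 - 12\right)^{2} = - \left(-27\right)^{2} = \left(-1\right) 729 = -729$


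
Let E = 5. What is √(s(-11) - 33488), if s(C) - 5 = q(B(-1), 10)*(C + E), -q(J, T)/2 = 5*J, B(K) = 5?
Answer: 3*I*√3687 ≈ 182.16*I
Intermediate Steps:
q(J, T) = -10*J
s(C) = -245 - 50*C (s(C) = 5 + (-10*5)*(C + 5) = 5 - 50*(5 + C) = 5 + (-250 - 50*C) = -245 - 50*C)
√(s(-11) - 33488) = √((-245 - 50*(-11)) - 33488) = √((-245 + 550) - 33488) = √(305 - 33488) = √(-33183) = 3*I*√3687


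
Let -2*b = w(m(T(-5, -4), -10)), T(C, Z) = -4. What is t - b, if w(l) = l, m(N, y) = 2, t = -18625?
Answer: -18624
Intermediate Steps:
b = -1 (b = -1/2*2 = -1)
t - b = -18625 - 1*(-1) = -18625 + 1 = -18624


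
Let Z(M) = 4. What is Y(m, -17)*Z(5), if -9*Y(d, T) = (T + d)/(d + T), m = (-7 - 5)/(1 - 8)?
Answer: -4/9 ≈ -0.44444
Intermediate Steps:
m = 12/7 (m = -12/(-7) = -12*(-⅐) = 12/7 ≈ 1.7143)
Y(d, T) = -⅑ (Y(d, T) = -(T + d)/(9*(d + T)) = -(T + d)/(9*(T + d)) = -⅑*1 = -⅑)
Y(m, -17)*Z(5) = -⅑*4 = -4/9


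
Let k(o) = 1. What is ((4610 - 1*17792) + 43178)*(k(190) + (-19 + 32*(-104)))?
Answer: -100366616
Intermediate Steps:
((4610 - 1*17792) + 43178)*(k(190) + (-19 + 32*(-104))) = ((4610 - 1*17792) + 43178)*(1 + (-19 + 32*(-104))) = ((4610 - 17792) + 43178)*(1 + (-19 - 3328)) = (-13182 + 43178)*(1 - 3347) = 29996*(-3346) = -100366616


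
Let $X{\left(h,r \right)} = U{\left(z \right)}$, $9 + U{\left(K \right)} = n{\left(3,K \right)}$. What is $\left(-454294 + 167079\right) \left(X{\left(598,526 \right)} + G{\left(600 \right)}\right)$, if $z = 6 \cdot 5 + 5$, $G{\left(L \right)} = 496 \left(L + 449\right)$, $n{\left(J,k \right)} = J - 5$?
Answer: $-149435953995$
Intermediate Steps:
$n{\left(J,k \right)} = -5 + J$
$G{\left(L \right)} = 222704 + 496 L$ ($G{\left(L \right)} = 496 \left(449 + L\right) = 222704 + 496 L$)
$z = 35$ ($z = 30 + 5 = 35$)
$U{\left(K \right)} = -11$ ($U{\left(K \right)} = -9 + \left(-5 + 3\right) = -9 - 2 = -11$)
$X{\left(h,r \right)} = -11$
$\left(-454294 + 167079\right) \left(X{\left(598,526 \right)} + G{\left(600 \right)}\right) = \left(-454294 + 167079\right) \left(-11 + \left(222704 + 496 \cdot 600\right)\right) = - 287215 \left(-11 + \left(222704 + 297600\right)\right) = - 287215 \left(-11 + 520304\right) = \left(-287215\right) 520293 = -149435953995$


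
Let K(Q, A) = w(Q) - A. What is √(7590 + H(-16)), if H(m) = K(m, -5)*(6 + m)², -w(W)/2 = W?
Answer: √11290 ≈ 106.25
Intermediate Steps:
w(W) = -2*W
K(Q, A) = -A - 2*Q (K(Q, A) = -2*Q - A = -A - 2*Q)
H(m) = (6 + m)²*(5 - 2*m) (H(m) = (-1*(-5) - 2*m)*(6 + m)² = (5 - 2*m)*(6 + m)² = (6 + m)²*(5 - 2*m))
√(7590 + H(-16)) = √(7590 + (6 - 16)²*(5 - 2*(-16))) = √(7590 + (-10)²*(5 + 32)) = √(7590 + 100*37) = √(7590 + 3700) = √11290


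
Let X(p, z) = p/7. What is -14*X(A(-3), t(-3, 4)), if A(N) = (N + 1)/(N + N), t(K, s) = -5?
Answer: -⅔ ≈ -0.66667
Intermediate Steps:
A(N) = (1 + N)/(2*N) (A(N) = (1 + N)/((2*N)) = (1 + N)*(1/(2*N)) = (1 + N)/(2*N))
X(p, z) = p/7 (X(p, z) = p*(⅐) = p/7)
-14*X(A(-3), t(-3, 4)) = -2*(½)*(1 - 3)/(-3) = -2*(½)*(-⅓)*(-2) = -2/3 = -14*1/21 = -⅔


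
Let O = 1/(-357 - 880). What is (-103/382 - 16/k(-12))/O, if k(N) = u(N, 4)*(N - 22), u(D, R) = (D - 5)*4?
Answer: 37766847/110398 ≈ 342.10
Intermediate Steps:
u(D, R) = -20 + 4*D (u(D, R) = (-5 + D)*4 = -20 + 4*D)
k(N) = (-22 + N)*(-20 + 4*N) (k(N) = (-20 + 4*N)*(N - 22) = (-20 + 4*N)*(-22 + N) = (-22 + N)*(-20 + 4*N))
O = -1/1237 (O = 1/(-1237) = -1/1237 ≈ -0.00080841)
(-103/382 - 16/k(-12))/O = (-103/382 - 16*1/(4*(-22 - 12)*(-5 - 12)))/(-1/1237) = (-103*1/382 - 16/(4*(-34)*(-17)))*(-1237) = (-103/382 - 16/2312)*(-1237) = (-103/382 - 16*1/2312)*(-1237) = (-103/382 - 2/289)*(-1237) = -30531/110398*(-1237) = 37766847/110398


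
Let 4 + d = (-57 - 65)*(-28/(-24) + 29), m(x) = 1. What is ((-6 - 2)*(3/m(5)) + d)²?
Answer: 123765625/9 ≈ 1.3752e+7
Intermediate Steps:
d = -11053/3 (d = -4 + (-57 - 65)*(-28/(-24) + 29) = -4 - 122*(-28*(-1/24) + 29) = -4 - 122*(7/6 + 29) = -4 - 122*181/6 = -4 - 11041/3 = -11053/3 ≈ -3684.3)
((-6 - 2)*(3/m(5)) + d)² = ((-6 - 2)*(3/1) - 11053/3)² = (-24 - 11053/3)² = (-11125/3)² = 123765625/9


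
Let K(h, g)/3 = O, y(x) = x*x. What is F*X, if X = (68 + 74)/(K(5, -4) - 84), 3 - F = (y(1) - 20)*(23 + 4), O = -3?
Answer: -24424/31 ≈ -787.87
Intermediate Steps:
y(x) = x²
K(h, g) = -9 (K(h, g) = 3*(-3) = -9)
F = 516 (F = 3 - (1² - 20)*(23 + 4) = 3 - (1 - 20)*27 = 3 - (-19)*27 = 3 - 1*(-513) = 3 + 513 = 516)
X = -142/93 (X = (68 + 74)/(-9 - 84) = 142/(-93) = 142*(-1/93) = -142/93 ≈ -1.5269)
F*X = 516*(-142/93) = -24424/31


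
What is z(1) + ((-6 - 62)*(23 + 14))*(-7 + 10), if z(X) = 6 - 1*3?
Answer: -7545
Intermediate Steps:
z(X) = 3 (z(X) = 6 - 3 = 3)
z(1) + ((-6 - 62)*(23 + 14))*(-7 + 10) = 3 + ((-6 - 62)*(23 + 14))*(-7 + 10) = 3 - 68*37*3 = 3 - 2516*3 = 3 - 7548 = -7545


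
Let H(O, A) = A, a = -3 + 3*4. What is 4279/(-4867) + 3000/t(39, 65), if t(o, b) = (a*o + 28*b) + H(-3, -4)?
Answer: 5328407/10546789 ≈ 0.50522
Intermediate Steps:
a = 9 (a = -3 + 12 = 9)
t(o, b) = -4 + 9*o + 28*b (t(o, b) = (9*o + 28*b) - 4 = -4 + 9*o + 28*b)
4279/(-4867) + 3000/t(39, 65) = 4279/(-4867) + 3000/(-4 + 9*39 + 28*65) = 4279*(-1/4867) + 3000/(-4 + 351 + 1820) = -4279/4867 + 3000/2167 = 5328407/10546789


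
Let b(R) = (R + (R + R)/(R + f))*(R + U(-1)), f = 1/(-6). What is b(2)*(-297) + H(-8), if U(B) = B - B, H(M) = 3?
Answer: -2481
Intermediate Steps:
f = -⅙ ≈ -0.16667
U(B) = 0
b(R) = R*(R + 2*R/(-⅙ + R)) (b(R) = (R + (R + R)/(R - ⅙))*(R + 0) = (R + (2*R)/(-⅙ + R))*R = (R + 2*R/(-⅙ + R))*R = R*(R + 2*R/(-⅙ + R)))
b(2)*(-297) + H(-8) = (2²*(11 + 6*2)/(-1 + 6*2))*(-297) + 3 = (4*(11 + 12)/(-1 + 12))*(-297) + 3 = (4*23/11)*(-297) + 3 = (4*(1/11)*23)*(-297) + 3 = (92/11)*(-297) + 3 = -2484 + 3 = -2481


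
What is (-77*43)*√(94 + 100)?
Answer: -3311*√194 ≈ -46117.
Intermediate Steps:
(-77*43)*√(94 + 100) = -3311*√194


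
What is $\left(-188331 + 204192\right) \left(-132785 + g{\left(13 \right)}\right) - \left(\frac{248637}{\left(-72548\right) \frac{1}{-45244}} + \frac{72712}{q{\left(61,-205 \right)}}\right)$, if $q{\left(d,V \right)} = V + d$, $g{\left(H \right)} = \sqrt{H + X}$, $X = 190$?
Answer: $- \frac{687621441603143}{326466} + 15861 \sqrt{203} \approx -2.106 \cdot 10^{9}$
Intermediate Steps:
$g{\left(H \right)} = \sqrt{190 + H}$ ($g{\left(H \right)} = \sqrt{H + 190} = \sqrt{190 + H}$)
$\left(-188331 + 204192\right) \left(-132785 + g{\left(13 \right)}\right) - \left(\frac{248637}{\left(-72548\right) \frac{1}{-45244}} + \frac{72712}{q{\left(61,-205 \right)}}\right) = \left(-188331 + 204192\right) \left(-132785 + \sqrt{190 + 13}\right) - \left(\frac{248637}{\left(-72548\right) \frac{1}{-45244}} + \frac{72712}{-205 + 61}\right) = 15861 \left(-132785 + \sqrt{203}\right) - \left(\frac{248637}{\left(-72548\right) \left(- \frac{1}{45244}\right)} + \frac{72712}{-144}\right) = \left(-2106102885 + 15861 \sqrt{203}\right) - \left(\frac{248637}{\frac{18137}{11311}} + 72712 \left(- \frac{1}{144}\right)\right) = \left(-2106102885 + 15861 \sqrt{203}\right) - \left(248637 \cdot \frac{11311}{18137} - \frac{9089}{18}\right) = \left(-2106102885 + 15861 \sqrt{203}\right) - \left(\frac{2812333107}{18137} - \frac{9089}{18}\right) = \left(-2106102885 + 15861 \sqrt{203}\right) - \frac{50457148733}{326466} = - \frac{687621441603143}{326466} + 15861 \sqrt{203}$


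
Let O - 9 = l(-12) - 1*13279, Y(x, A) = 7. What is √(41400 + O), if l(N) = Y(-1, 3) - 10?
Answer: √28127 ≈ 167.71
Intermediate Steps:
l(N) = -3 (l(N) = 7 - 10 = -3)
O = -13273 (O = 9 + (-3 - 1*13279) = 9 + (-3 - 13279) = 9 - 13282 = -13273)
√(41400 + O) = √(41400 - 13273) = √28127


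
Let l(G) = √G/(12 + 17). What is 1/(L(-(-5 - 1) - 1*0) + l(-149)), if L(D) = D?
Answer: 5046/30425 - 29*I*√149/30425 ≈ 0.16585 - 0.011635*I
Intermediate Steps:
l(G) = √G/29
1/(L(-(-5 - 1) - 1*0) + l(-149)) = 1/((-(-5 - 1) - 1*0) + √(-149)/29) = 1/((-1*(-6) + 0) + (I*√149)/29) = 1/((6 + 0) + I*√149/29) = 1/(6 + I*√149/29)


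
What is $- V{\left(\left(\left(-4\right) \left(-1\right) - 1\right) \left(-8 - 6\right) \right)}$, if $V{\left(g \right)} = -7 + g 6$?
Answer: $259$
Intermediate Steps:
$V{\left(g \right)} = -7 + 6 g$
$- V{\left(\left(\left(-4\right) \left(-1\right) - 1\right) \left(-8 - 6\right) \right)} = - (-7 + 6 \left(\left(-4\right) \left(-1\right) - 1\right) \left(-8 - 6\right)) = - (-7 + 6 \left(4 - 1\right) \left(-14\right)) = - (-7 + 6 \cdot 3 \left(-14\right)) = - (-7 + 6 \left(-42\right)) = - (-7 - 252) = \left(-1\right) \left(-259\right) = 259$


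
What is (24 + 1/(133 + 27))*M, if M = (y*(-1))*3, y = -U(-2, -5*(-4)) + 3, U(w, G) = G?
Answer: 195891/160 ≈ 1224.3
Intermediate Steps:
y = -17 (y = -(-5)*(-4) + 3 = -1*20 + 3 = -20 + 3 = -17)
M = 51 (M = -17*(-1)*3 = 17*3 = 51)
(24 + 1/(133 + 27))*M = (24 + 1/(133 + 27))*51 = (24 + 1/160)*51 = (3841/160)*51 = 195891/160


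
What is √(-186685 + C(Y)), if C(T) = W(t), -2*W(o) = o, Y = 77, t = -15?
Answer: I*√746710/2 ≈ 432.06*I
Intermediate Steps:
W(o) = -o/2
C(T) = 15/2 (C(T) = -½*(-15) = 15/2)
√(-186685 + C(Y)) = √(-186685 + 15/2) = √(-373355/2) = I*√746710/2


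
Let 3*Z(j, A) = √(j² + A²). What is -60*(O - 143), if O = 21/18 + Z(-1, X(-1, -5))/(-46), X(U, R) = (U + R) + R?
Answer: 8510 + 10*√122/23 ≈ 8514.8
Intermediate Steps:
X(U, R) = U + 2*R (X(U, R) = (R + U) + R = U + 2*R)
Z(j, A) = √(A² + j²)/3 (Z(j, A) = √(j² + A²)/3 = √(A² + j²)/3)
O = 7/6 - √122/138 (O = 21/18 + (√((-1 + 2*(-5))² + (-1)²)/3)/(-46) = 21*(1/18) + (√((-1 - 10)² + 1)/3)*(-1/46) = 7/6 + (√((-11)² + 1)/3)*(-1/46) = 7/6 + (√(121 + 1)/3)*(-1/46) = 7/6 + (√122/3)*(-1/46) = 7/6 - √122/138 ≈ 1.0866)
-60*(O - 143) = -60*((7/6 - √122/138) - 143) = -60*(-851/6 - √122/138) = 8510 + 10*√122/23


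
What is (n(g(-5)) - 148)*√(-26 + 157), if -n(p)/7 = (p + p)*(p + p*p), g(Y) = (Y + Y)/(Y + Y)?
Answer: -176*√131 ≈ -2014.4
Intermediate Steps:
g(Y) = 1 (g(Y) = (2*Y)/((2*Y)) = (2*Y)*(1/(2*Y)) = 1)
n(p) = -14*p*(p + p²) (n(p) = -7*(p + p)*(p + p*p) = -7*2*p*(p + p²) = -14*p*(p + p²))
(n(g(-5)) - 148)*√(-26 + 157) = (14*1²*(-1 - 1*1) - 148)*√(-26 + 157) = (14*1*(-1 - 1) - 148)*√131 = (14*1*(-2) - 148)*√131 = (-28 - 148)*√131 = -176*√131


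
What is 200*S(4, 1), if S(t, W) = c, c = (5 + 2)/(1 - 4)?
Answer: -1400/3 ≈ -466.67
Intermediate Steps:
c = -7/3 (c = 7/(-3) = 7*(-1/3) = -7/3 ≈ -2.3333)
S(t, W) = -7/3
200*S(4, 1) = 200*(-7/3) = -1400/3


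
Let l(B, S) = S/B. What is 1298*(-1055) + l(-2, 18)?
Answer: -1369399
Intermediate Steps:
1298*(-1055) + l(-2, 18) = 1298*(-1055) + 18/(-2) = -1369390 + 18*(-1/2) = -1369390 - 9 = -1369399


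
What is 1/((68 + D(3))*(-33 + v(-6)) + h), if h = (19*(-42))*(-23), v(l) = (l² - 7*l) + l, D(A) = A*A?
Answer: 1/21357 ≈ 4.6823e-5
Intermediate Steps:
D(A) = A²
v(l) = l² - 6*l
h = 18354 (h = -798*(-23) = 18354)
1/((68 + D(3))*(-33 + v(-6)) + h) = 1/((68 + 3²)*(-33 - 6*(-6 - 6)) + 18354) = 1/((68 + 9)*(-33 - 6*(-12)) + 18354) = 1/(77*(-33 + 72) + 18354) = 1/(77*39 + 18354) = 1/(3003 + 18354) = 1/21357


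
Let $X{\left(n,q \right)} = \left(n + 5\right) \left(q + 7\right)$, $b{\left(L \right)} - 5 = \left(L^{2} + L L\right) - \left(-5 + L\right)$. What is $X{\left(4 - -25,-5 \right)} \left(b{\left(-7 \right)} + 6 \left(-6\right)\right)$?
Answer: $5372$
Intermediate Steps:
$b{\left(L \right)} = 10 - L + 2 L^{2}$ ($b{\left(L \right)} = 5 - \left(-5 + L - L^{2} - L L\right) = 5 - \left(-5 + L - 2 L^{2}\right) = 5 + \left(5 - L + 2 L^{2}\right) = 10 - L + 2 L^{2}$)
$X{\left(n,q \right)} = \left(5 + n\right) \left(7 + q\right)$
$X{\left(4 - -25,-5 \right)} \left(b{\left(-7 \right)} + 6 \left(-6\right)\right) = \left(35 + 5 \left(-5\right) + 7 \left(4 - -25\right) + \left(4 - -25\right) \left(-5\right)\right) \left(\left(10 - -7 + 2 \left(-7\right)^{2}\right) + 6 \left(-6\right)\right) = \left(35 - 25 + 7 \left(4 + 25\right) + \left(4 + 25\right) \left(-5\right)\right) \left(\left(10 + 7 + 2 \cdot 49\right) - 36\right) = \left(35 - 25 + 7 \cdot 29 + 29 \left(-5\right)\right) \left(\left(10 + 7 + 98\right) - 36\right) = \left(35 - 25 + 203 - 145\right) \left(115 - 36\right) = 68 \cdot 79 = 5372$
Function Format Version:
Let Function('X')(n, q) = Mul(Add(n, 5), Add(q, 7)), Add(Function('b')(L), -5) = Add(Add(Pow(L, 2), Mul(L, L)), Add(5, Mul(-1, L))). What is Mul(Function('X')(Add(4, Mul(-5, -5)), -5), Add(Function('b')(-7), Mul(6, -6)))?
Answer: 5372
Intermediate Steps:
Function('b')(L) = Add(10, Mul(-1, L), Mul(2, Pow(L, 2))) (Function('b')(L) = Add(5, Add(Add(Pow(L, 2), Mul(L, L)), Add(5, Mul(-1, L)))) = Add(5, Add(Add(Pow(L, 2), Pow(L, 2)), Add(5, Mul(-1, L)))) = Add(5, Add(Mul(2, Pow(L, 2)), Add(5, Mul(-1, L)))) = Add(5, Add(5, Mul(-1, L), Mul(2, Pow(L, 2)))) = Add(10, Mul(-1, L), Mul(2, Pow(L, 2))))
Function('X')(n, q) = Mul(Add(5, n), Add(7, q))
Mul(Function('X')(Add(4, Mul(-5, -5)), -5), Add(Function('b')(-7), Mul(6, -6))) = Mul(Add(35, Mul(5, -5), Mul(7, Add(4, Mul(-5, -5))), Mul(Add(4, Mul(-5, -5)), -5)), Add(Add(10, Mul(-1, -7), Mul(2, Pow(-7, 2))), Mul(6, -6))) = Mul(Add(35, -25, Mul(7, Add(4, 25)), Mul(Add(4, 25), -5)), Add(Add(10, 7, Mul(2, 49)), -36)) = Mul(Add(35, -25, Mul(7, 29), Mul(29, -5)), Add(Add(10, 7, 98), -36)) = Mul(Add(35, -25, 203, -145), Add(115, -36)) = Mul(68, 79) = 5372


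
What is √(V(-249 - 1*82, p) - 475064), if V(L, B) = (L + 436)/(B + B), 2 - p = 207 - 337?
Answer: I*√919723134/44 ≈ 689.25*I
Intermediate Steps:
p = 132 (p = 2 - (207 - 337) = 2 - 1*(-130) = 2 + 130 = 132)
V(L, B) = (436 + L)/(2*B) (V(L, B) = (436 + L)/((2*B)) = (436 + L)*(1/(2*B)) = (436 + L)/(2*B))
√(V(-249 - 1*82, p) - 475064) = √((½)*(436 + (-249 - 1*82))/132 - 475064) = √((½)*(1/132)*(436 + (-249 - 82)) - 475064) = √((½)*(1/132)*(436 - 331) - 475064) = √((½)*(1/132)*105 - 475064) = √(35/88 - 475064) = √(-41805597/88) = I*√919723134/44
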